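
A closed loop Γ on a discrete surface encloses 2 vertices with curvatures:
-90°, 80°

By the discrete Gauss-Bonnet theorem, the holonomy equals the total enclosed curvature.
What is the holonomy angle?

Holonomy = total enclosed curvature = (-90°) + 80° = -10°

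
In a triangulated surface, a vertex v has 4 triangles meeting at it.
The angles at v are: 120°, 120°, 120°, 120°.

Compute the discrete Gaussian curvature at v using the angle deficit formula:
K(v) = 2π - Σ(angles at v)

Sum of angles = 480°. K = 360° - 480° = -120° = -2π/3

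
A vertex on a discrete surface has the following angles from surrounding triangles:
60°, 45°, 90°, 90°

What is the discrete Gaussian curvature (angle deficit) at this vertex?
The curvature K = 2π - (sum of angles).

Sum of angles = 285°. K = 360° - 285° = 75° = 5π/12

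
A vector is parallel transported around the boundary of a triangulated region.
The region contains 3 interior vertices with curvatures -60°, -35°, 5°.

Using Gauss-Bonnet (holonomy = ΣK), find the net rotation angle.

Holonomy = total enclosed curvature = (-60°) + (-35°) + 5° = -90°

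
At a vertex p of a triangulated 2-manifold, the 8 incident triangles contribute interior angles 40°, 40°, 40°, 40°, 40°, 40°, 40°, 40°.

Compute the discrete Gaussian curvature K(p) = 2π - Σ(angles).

Sum of angles = 320°. K = 360° - 320° = 40°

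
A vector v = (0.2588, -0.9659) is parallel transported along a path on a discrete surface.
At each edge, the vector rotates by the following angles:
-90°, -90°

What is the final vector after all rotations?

Total rotation: (-90°) + (-90°) = -180° ≡ 180° (mod 360°). Final vector: (-0.2588, 0.9659)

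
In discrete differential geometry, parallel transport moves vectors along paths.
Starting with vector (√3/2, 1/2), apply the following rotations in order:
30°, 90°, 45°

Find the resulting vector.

Total rotation: 30° + 90° + 45° = 165°. Final vector: (-0.9659, -0.2588)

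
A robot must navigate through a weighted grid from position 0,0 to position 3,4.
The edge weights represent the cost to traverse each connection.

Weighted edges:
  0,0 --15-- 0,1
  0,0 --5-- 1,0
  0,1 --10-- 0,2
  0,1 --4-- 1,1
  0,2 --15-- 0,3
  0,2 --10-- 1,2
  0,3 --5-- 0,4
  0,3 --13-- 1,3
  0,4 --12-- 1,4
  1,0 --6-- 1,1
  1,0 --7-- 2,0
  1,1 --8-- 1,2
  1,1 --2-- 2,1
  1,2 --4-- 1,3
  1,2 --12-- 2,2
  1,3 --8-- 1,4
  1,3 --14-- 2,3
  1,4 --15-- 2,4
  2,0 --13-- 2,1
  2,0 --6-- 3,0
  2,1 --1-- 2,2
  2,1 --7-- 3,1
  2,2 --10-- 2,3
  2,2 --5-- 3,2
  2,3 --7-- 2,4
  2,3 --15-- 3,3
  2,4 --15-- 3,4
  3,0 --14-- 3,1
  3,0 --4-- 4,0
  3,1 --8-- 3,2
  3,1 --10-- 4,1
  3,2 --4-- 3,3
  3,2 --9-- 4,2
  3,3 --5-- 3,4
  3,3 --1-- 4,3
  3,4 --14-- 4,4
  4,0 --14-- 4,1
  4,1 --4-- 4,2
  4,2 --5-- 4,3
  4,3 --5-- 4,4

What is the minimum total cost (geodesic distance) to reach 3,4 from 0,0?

Shortest path: 0,0 → 1,0 → 1,1 → 2,1 → 2,2 → 3,2 → 3,3 → 3,4, total weight = 28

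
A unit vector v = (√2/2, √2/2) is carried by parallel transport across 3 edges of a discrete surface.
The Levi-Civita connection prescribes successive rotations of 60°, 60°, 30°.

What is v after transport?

Total rotation: 60° + 60° + 30° = 150°. Final vector: (-0.9659, -0.2588)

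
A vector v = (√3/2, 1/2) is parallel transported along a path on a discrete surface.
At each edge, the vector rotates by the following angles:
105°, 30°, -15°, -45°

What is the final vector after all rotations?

Total rotation: 105° + 30° + (-15°) + (-45°) = 75°. Final vector: (-0.2588, 0.9659)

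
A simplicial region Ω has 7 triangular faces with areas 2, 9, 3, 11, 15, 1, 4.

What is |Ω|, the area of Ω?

2 + 9 + 3 + 11 + 15 + 1 + 4 = 45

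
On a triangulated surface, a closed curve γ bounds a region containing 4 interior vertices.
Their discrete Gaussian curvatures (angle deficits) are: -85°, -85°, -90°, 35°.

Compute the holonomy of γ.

Holonomy = total enclosed curvature = (-85°) + (-85°) + (-90°) + 35° = -225°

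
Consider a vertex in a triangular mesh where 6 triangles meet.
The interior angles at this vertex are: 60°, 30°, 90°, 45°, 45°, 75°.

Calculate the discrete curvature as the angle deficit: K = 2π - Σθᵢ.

Sum of angles = 345°. K = 360° - 345° = 15°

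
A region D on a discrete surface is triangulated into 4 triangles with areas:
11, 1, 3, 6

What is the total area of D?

11 + 1 + 3 + 6 = 21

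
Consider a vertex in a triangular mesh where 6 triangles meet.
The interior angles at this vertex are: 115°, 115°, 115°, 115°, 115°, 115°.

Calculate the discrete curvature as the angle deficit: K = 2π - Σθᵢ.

Sum of angles = 690°. K = 360° - 690° = -330° = -11π/6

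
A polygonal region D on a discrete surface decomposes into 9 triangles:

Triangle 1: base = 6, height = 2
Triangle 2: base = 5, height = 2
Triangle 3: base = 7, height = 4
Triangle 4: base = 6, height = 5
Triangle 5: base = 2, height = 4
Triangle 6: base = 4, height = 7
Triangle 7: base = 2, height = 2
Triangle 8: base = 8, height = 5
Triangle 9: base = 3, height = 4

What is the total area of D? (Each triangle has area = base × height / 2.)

(1/2)×6×2 + (1/2)×5×2 + (1/2)×7×4 + (1/2)×6×5 + (1/2)×2×4 + (1/2)×4×7 + (1/2)×2×2 + (1/2)×8×5 + (1/2)×3×4 = 86.0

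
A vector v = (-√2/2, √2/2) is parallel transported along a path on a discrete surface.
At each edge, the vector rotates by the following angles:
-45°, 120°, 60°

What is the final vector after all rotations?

Total rotation: (-45°) + 120° + 60° = 135°. Final vector: (0, -1)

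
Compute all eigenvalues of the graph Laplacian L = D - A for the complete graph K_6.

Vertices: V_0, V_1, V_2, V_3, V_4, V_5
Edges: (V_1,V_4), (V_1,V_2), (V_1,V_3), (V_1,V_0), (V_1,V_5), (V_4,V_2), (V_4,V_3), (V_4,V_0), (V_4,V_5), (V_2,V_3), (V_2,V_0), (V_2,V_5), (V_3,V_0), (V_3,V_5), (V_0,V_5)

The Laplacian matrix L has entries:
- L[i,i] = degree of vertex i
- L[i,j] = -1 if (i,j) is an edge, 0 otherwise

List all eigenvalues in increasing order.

For the complete graph K_n, L = nI − J (J = all-ones matrix). J has eigenvalues n (once, eigenvector 𝟙) and 0 (multiplicity n−1), so L has eigenvalues 0 (once) and n (multiplicity n−1). Here n = 6: eigenvalue 0 once and 6 with multiplicity 5.
Laplacian eigenvalues (increasing order): [0.0, 6.0, 6.0, 6.0, 6.0, 6.0]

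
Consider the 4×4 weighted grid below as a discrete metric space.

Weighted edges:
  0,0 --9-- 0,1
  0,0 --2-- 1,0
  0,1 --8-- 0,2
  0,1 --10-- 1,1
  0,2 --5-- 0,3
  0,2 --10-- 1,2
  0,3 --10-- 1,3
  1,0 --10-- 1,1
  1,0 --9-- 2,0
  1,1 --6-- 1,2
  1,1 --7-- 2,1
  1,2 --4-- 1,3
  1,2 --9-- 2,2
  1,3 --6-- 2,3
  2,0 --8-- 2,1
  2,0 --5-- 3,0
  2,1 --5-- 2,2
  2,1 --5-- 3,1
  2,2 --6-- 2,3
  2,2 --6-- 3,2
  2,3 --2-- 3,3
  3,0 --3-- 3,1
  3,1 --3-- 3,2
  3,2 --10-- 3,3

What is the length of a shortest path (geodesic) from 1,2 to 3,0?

Shortest path: 1,2 → 1,1 → 2,1 → 3,1 → 3,0, total weight = 21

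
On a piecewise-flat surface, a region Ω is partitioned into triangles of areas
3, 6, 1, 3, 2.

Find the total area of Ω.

3 + 6 + 1 + 3 + 2 = 15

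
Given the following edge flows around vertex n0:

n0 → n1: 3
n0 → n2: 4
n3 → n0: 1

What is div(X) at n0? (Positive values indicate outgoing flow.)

Divergence = sum of outgoing flows = 3 + 4 + (-1) = 6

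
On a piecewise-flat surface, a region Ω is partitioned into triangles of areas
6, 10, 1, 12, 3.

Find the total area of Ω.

6 + 10 + 1 + 12 + 3 = 32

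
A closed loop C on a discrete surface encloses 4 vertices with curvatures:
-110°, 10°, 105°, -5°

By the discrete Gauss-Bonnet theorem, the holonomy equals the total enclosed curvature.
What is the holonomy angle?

Holonomy = total enclosed curvature = (-110°) + 10° + 105° + (-5°) = 0°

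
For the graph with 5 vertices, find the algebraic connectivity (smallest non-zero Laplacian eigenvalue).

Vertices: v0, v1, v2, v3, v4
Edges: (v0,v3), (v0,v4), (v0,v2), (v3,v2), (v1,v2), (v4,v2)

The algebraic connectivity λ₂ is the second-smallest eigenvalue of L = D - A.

Degrees: deg(v0) = 3, deg(v1) = 1, deg(v2) = 4, deg(v3) = 2, deg(v4) = 2.
L = D − A with rows/columns ordered (v0, v1, v2, v3, v4):
  [ 3,  0, -1, -1, -1]
  [ 0,  1, -1,  0,  0]
  [-1, -1,  4, -1, -1]
  [-1,  0, -1,  2,  0]
  [-1,  0, -1,  0,  2]
Characteristic polynomial: det(λI − L) = λ(λ − 1)(λ − 2)(λ − 4)(λ − 5).
Roots: λ = 0; (λ − 1) = 0 ⇒ λ = 1; (λ − 2) = 0 ⇒ λ = 2; (λ − 4) = 0 ⇒ λ = 4; (λ − 5) = 0 ⇒ λ = 5.
(Check: the roots sum (with multiplicity) to 12, matching trace L = Σdeg = 2·6 = 12.)
Laplacian eigenvalues: [0.0, 1.0, 2.0, 4.0, 5.0]. Algebraic connectivity (smallest non-zero eigenvalue) = 1.0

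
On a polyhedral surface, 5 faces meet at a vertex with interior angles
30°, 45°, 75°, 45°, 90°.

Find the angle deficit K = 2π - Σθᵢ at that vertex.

Sum of angles = 285°. K = 360° - 285° = 75°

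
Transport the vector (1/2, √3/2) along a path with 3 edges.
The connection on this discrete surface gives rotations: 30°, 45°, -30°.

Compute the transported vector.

Total rotation: 30° + 45° + (-30°) = 45°. Final vector: (-0.2588, 0.9659)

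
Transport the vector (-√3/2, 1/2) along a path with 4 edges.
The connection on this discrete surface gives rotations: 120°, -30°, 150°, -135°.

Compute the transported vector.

Total rotation: 120° + (-30°) + 150° + (-135°) = 105°. Final vector: (-0.2588, -0.9659)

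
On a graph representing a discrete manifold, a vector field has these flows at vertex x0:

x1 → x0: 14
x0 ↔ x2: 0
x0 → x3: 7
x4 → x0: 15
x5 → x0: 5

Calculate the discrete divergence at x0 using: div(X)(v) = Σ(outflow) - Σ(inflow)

Divergence = sum of outgoing flows = (-14) + 0 + 7 + (-15) + (-5) = -27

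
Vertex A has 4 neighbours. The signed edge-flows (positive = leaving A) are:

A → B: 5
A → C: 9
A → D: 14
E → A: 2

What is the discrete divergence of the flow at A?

Divergence = sum of outgoing flows = 5 + 9 + 14 + (-2) = 26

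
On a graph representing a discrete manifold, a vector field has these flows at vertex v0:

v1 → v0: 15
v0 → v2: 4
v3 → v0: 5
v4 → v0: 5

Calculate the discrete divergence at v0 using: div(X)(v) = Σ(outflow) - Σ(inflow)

Divergence = sum of outgoing flows = (-15) + 4 + (-5) + (-5) = -21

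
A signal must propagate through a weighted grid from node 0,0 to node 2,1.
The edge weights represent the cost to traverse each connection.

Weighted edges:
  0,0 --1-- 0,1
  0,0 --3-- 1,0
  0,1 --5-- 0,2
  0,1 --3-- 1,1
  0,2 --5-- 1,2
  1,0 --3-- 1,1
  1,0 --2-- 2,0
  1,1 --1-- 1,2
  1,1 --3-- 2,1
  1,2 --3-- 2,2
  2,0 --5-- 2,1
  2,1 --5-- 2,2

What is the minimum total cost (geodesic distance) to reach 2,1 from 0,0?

Shortest path: 0,0 → 0,1 → 1,1 → 2,1, total weight = 7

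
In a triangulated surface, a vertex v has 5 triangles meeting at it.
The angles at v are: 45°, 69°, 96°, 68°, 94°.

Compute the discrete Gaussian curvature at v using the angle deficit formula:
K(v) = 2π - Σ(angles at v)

Sum of angles = 372°. K = 360° - 372° = -12° = -π/15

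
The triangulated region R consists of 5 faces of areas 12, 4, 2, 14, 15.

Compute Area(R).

12 + 4 + 2 + 14 + 15 = 47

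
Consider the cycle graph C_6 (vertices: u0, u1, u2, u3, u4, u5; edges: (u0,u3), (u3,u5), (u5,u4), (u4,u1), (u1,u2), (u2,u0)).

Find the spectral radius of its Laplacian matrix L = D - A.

The cycle graph C_n has Laplacian eigenvalues λ_k = 2 − 2cos(2πk/n), k = 0, 1, …, n−1. Here n = 6:
k=0: 2 − 2cos(0) = 0.0; k=1: 2 − 2cos(π/3) = 1.0; k=2: 2 − 2cos(2π/3) = 3.0; k=3: 2 − 2cos(π) = 4.0; k=4: 2 − 2cos(4π/3) = 3.0; k=5: 2 − 2cos(5π/3) = 1.0.
Laplacian eigenvalues: [0.0, 1.0, 1.0, 3.0, 3.0, 4.0]. Largest eigenvalue (spectral radius) = 4.0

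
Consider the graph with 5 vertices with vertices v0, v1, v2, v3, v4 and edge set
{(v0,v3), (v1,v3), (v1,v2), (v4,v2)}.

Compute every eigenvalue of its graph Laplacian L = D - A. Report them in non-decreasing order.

Degrees: deg(v0) = 1, deg(v1) = 2, deg(v2) = 2, deg(v3) = 2, deg(v4) = 1.
L = D − A with rows/columns ordered (v0, v1, v2, v3, v4):
  [ 1,  0,  0, -1,  0]
  [ 0,  2, -1, -1,  0]
  [ 0, -1,  2,  0, -1]
  [-1, -1,  0,  2,  0]
  [ 0,  0, -1,  0,  1]
Characteristic polynomial: det(λI − L) = λ(λ² − 3λ + 1)(λ² − 5λ + 5).
Roots: λ = 0; (λ² − 3λ + 1) = 0 ⇒ λ = (3 ± √5)/2 ≈ 0.382, 2.618; (λ² − 5λ + 5) = 0 ⇒ λ = (5 ± √5)/2 ≈ 1.382, 3.618.
(Check: the roots sum (with multiplicity) to 8, matching trace L = Σdeg = 2·4 = 8.)
Laplacian eigenvalues (increasing order): [0.0, 0.382, 1.382, 2.618, 3.618]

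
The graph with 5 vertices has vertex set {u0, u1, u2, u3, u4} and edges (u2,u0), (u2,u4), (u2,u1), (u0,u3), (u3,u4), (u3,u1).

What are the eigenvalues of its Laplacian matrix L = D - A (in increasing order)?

Degrees: deg(u0) = 2, deg(u1) = 2, deg(u2) = 3, deg(u3) = 3, deg(u4) = 2.
L = D − A with rows/columns ordered (u0, u1, u2, u3, u4):
  [ 2,  0, -1, -1,  0]
  [ 0,  2, -1, -1,  0]
  [-1, -1,  3,  0, -1]
  [-1, -1,  0,  3, -1]
  [ 0,  0, -1, -1,  2]
Characteristic polynomial: det(λI − L) = λ(λ − 2)²(λ − 3)(λ − 5).
Roots: λ = 0; (λ − 2) = 0 ⇒ λ = 2 (multiplicity 2); (λ − 3) = 0 ⇒ λ = 3; (λ − 5) = 0 ⇒ λ = 5.
(Check: the roots sum (with multiplicity) to 12, matching trace L = Σdeg = 2·6 = 12.)
Laplacian eigenvalues (increasing order): [0.0, 2.0, 2.0, 3.0, 5.0]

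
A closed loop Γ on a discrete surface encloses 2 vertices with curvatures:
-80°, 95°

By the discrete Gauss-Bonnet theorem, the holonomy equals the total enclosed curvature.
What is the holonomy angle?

Holonomy = total enclosed curvature = (-80°) + 95° = 15°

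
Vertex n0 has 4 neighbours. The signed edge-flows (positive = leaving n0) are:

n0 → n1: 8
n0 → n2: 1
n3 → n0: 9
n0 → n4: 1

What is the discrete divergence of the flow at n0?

Divergence = sum of outgoing flows = 8 + 1 + (-9) + 1 = 1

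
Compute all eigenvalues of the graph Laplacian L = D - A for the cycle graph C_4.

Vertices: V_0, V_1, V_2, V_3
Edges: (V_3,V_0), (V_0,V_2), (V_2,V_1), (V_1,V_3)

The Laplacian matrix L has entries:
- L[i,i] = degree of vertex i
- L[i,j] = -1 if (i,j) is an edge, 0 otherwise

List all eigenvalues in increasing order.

The cycle graph C_n has Laplacian eigenvalues λ_k = 2 − 2cos(2πk/n), k = 0, 1, …, n−1. Here n = 4:
k=0: 2 − 2cos(0) = 0.0; k=1: 2 − 2cos(π/2) = 2.0; k=2: 2 − 2cos(π) = 4.0; k=3: 2 − 2cos(3π/2) = 2.0.
Laplacian eigenvalues (increasing order): [0.0, 2.0, 2.0, 4.0]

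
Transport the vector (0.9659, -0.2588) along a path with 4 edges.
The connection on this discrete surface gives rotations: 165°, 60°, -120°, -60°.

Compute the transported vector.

Total rotation: 165° + 60° + (-120°) + (-60°) = 45°. Final vector: (0.8660, 0.5000)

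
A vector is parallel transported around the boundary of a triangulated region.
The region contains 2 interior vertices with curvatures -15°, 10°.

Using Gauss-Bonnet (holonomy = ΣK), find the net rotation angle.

Holonomy = total enclosed curvature = (-15°) + 10° = -5°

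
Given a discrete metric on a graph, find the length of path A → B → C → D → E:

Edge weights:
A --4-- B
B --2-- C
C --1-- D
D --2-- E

Arc length = 4 + 2 + 1 + 2 = 9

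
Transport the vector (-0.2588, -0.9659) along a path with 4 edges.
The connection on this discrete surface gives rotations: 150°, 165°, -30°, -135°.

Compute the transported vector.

Total rotation: 150° + 165° + (-30°) + (-135°) = 150°. Final vector: (0.7071, 0.7071)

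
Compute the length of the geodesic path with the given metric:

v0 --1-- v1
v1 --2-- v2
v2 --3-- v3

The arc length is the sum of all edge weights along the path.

Arc length = 1 + 2 + 3 = 6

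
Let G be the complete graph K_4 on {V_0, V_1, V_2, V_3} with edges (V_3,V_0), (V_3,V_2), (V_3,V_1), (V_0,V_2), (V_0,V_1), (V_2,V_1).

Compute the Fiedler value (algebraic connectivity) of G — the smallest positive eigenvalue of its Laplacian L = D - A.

For the complete graph K_n, L = nI − J (J = all-ones matrix). J has eigenvalues n (once, eigenvector 𝟙) and 0 (multiplicity n−1), so L has eigenvalues 0 (once) and n (multiplicity n−1). Here n = 4: eigenvalue 0 once and 4 with multiplicity 3.
Laplacian eigenvalues: [0.0, 4.0, 4.0, 4.0]. Algebraic connectivity (smallest non-zero eigenvalue) = 4.0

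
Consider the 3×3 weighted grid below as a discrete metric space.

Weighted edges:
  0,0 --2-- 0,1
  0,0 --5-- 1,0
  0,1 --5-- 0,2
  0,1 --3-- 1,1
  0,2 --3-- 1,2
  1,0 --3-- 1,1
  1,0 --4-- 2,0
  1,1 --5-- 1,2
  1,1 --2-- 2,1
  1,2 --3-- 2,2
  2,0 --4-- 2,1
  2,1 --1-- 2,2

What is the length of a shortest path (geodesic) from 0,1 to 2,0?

Shortest path: 0,1 → 1,1 → 2,1 → 2,0, total weight = 9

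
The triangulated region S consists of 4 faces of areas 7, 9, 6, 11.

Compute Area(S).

7 + 9 + 6 + 11 = 33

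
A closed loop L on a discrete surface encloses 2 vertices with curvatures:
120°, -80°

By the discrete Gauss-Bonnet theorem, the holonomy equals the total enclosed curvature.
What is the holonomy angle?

Holonomy = total enclosed curvature = 120° + (-80°) = 40°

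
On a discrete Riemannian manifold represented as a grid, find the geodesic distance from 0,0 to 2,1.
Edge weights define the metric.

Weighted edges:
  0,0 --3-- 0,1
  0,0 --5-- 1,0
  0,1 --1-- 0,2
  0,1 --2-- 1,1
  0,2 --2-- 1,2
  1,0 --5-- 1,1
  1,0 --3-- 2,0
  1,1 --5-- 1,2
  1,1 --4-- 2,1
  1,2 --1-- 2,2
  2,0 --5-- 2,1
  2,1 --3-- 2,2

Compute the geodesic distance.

Shortest path: 0,0 → 0,1 → 1,1 → 2,1, total weight = 9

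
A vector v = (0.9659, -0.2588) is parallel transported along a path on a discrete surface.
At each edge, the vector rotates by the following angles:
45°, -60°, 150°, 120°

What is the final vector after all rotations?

Total rotation: 45° + (-60°) + 150° + 120° = 255° ≡ -105° (mod 360°). Final vector: (-0.5000, -0.8660)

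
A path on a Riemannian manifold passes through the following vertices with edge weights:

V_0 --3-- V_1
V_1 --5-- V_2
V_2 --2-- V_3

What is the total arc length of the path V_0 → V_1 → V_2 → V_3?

Arc length = 3 + 5 + 2 = 10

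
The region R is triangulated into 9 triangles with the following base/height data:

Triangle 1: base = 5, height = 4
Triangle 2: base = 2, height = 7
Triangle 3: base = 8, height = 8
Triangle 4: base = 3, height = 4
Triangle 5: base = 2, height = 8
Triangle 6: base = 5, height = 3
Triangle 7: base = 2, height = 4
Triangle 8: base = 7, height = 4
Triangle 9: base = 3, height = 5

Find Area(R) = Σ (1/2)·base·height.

(1/2)×5×4 + (1/2)×2×7 + (1/2)×8×8 + (1/2)×3×4 + (1/2)×2×8 + (1/2)×5×3 + (1/2)×2×4 + (1/2)×7×4 + (1/2)×3×5 = 96.0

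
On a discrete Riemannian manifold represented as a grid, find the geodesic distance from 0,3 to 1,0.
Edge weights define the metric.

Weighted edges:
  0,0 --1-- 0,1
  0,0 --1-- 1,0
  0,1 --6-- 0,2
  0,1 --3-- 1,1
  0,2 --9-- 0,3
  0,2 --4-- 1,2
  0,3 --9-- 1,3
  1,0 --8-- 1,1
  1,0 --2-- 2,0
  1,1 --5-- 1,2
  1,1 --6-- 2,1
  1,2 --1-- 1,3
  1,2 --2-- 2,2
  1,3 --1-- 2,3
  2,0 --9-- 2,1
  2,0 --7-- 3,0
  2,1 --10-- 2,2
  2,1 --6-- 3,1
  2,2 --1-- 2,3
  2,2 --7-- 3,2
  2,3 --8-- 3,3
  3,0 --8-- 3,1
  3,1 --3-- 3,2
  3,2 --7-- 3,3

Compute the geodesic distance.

Shortest path: 0,3 → 0,2 → 0,1 → 0,0 → 1,0, total weight = 17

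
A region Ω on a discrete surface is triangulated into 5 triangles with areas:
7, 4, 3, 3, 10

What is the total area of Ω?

7 + 4 + 3 + 3 + 10 = 27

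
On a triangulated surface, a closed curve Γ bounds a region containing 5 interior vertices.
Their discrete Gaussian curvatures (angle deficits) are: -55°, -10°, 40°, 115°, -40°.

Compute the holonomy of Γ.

Holonomy = total enclosed curvature = (-55°) + (-10°) + 40° + 115° + (-40°) = 50°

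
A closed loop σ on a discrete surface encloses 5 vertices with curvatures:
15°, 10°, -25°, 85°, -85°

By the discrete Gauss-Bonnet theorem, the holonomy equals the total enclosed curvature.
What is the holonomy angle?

Holonomy = total enclosed curvature = 15° + 10° + (-25°) + 85° + (-85°) = 0°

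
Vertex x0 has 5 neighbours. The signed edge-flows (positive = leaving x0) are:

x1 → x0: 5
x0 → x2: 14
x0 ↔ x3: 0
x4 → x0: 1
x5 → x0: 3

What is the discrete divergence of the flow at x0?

Divergence = sum of outgoing flows = (-5) + 14 + 0 + (-1) + (-3) = 5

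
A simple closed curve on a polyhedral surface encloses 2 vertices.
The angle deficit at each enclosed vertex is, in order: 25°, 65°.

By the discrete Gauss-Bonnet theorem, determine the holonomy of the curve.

Holonomy = total enclosed curvature = 25° + 65° = 90°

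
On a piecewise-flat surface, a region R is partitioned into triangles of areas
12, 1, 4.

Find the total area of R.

12 + 1 + 4 = 17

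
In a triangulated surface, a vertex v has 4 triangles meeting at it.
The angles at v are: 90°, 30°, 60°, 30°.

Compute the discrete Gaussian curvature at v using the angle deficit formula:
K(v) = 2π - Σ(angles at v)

Sum of angles = 210°. K = 360° - 210° = 150° = 5π/6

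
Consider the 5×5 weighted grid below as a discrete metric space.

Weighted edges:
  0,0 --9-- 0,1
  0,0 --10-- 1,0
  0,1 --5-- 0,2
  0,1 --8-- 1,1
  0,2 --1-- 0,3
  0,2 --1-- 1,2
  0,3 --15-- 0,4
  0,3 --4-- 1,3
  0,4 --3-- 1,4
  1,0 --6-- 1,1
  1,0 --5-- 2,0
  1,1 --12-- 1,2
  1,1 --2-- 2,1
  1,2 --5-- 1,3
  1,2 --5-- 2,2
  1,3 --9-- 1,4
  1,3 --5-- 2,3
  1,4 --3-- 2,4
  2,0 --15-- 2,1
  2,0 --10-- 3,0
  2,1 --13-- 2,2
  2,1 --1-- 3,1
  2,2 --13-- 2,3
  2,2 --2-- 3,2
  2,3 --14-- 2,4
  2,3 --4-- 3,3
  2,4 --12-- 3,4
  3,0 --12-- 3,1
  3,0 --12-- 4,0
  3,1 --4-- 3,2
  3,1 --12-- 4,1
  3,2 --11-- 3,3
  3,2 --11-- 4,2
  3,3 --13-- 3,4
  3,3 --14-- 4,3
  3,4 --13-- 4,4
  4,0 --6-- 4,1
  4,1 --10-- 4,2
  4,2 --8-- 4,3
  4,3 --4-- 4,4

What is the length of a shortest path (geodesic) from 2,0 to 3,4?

Shortest path: 2,0 → 1,0 → 1,1 → 2,1 → 3,1 → 3,2 → 3,3 → 3,4, total weight = 42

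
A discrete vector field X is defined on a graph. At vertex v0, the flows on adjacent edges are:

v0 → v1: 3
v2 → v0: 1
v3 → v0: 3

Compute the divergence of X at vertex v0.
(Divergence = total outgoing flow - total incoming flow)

Divergence = sum of outgoing flows = 3 + (-1) + (-3) = -1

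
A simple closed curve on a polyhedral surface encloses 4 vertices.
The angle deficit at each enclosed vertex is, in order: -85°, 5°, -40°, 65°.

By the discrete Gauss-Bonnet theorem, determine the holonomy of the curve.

Holonomy = total enclosed curvature = (-85°) + 5° + (-40°) + 65° = -55°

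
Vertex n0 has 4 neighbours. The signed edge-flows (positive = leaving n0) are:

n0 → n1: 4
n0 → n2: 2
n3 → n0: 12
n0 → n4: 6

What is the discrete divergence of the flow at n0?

Divergence = sum of outgoing flows = 4 + 2 + (-12) + 6 = 0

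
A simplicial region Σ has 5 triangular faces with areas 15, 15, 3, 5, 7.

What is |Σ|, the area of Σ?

15 + 15 + 3 + 5 + 7 = 45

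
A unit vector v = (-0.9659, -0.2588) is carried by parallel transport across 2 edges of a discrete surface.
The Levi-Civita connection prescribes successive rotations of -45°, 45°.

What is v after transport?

Total rotation: (-45°) + 45° = 0°. Final vector: (-0.9659, -0.2588)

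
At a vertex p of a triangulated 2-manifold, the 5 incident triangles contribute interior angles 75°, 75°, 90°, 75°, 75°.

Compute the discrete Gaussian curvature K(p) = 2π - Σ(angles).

Sum of angles = 390°. K = 360° - 390° = -30°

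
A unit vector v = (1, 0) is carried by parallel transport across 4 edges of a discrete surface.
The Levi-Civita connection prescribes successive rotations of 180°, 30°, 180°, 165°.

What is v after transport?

Total rotation: 180° + 30° + 180° + 165° = 555° ≡ -165° (mod 360°). Final vector: (-0.9659, -0.2588)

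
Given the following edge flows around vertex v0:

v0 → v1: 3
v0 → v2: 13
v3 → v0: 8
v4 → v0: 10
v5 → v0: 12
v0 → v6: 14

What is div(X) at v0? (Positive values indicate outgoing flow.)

Divergence = sum of outgoing flows = 3 + 13 + (-8) + (-10) + (-12) + 14 = 0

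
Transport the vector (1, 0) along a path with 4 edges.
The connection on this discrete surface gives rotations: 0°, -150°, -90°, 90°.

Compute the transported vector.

Total rotation: 0° + (-150°) + (-90°) + 90° = -150°. Final vector: (-0.8660, -0.5000)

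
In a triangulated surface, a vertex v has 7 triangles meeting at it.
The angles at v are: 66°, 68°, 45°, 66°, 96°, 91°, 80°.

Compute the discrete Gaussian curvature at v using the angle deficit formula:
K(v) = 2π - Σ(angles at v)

Sum of angles = 512°. K = 360° - 512° = -152° = -38π/45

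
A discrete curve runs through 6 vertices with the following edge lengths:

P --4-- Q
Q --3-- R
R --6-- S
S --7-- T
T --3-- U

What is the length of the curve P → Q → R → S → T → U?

Arc length = 4 + 3 + 6 + 7 + 3 = 23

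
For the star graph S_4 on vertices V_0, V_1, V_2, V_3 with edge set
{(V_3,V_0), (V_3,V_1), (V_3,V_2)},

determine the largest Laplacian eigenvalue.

The star S_4 is the complete bipartite graph K_{1,3} (one hub of degree 3, 3 leaves of degree 1). The Laplacian spectrum of K_{p,q} is 0, p (multiplicity q−1), q (multiplicity p−1), p+q. With p = 1, q = 3: 0 once, 1 with multiplicity 2, and 4 once. (Check: trace L = sum of degrees = 6 = 2·1 + 4.)
Laplacian eigenvalues: [0.0, 1.0, 1.0, 4.0]. Largest eigenvalue (spectral radius) = 4.0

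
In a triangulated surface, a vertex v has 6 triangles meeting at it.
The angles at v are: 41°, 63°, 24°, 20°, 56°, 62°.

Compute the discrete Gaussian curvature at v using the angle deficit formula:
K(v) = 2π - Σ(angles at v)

Sum of angles = 266°. K = 360° - 266° = 94° = 47π/90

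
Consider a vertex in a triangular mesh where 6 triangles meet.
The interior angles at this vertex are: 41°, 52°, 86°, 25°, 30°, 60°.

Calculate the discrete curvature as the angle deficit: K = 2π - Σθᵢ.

Sum of angles = 294°. K = 360° - 294° = 66° = 11π/30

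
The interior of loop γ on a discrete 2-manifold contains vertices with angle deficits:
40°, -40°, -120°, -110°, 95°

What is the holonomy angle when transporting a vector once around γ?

Holonomy = total enclosed curvature = 40° + (-40°) + (-120°) + (-110°) + 95° = -135°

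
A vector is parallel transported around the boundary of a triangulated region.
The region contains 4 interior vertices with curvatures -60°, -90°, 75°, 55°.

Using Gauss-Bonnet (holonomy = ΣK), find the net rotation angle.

Holonomy = total enclosed curvature = (-60°) + (-90°) + 75° + 55° = -20°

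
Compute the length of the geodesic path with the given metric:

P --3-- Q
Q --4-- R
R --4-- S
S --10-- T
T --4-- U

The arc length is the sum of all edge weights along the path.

Arc length = 3 + 4 + 4 + 10 + 4 = 25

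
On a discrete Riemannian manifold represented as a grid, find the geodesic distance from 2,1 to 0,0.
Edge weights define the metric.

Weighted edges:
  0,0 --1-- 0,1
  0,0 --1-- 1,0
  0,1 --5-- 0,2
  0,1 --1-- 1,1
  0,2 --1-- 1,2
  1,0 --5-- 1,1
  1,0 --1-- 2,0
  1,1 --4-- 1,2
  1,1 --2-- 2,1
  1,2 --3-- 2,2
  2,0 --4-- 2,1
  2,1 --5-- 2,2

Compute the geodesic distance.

Shortest path: 2,1 → 1,1 → 0,1 → 0,0, total weight = 4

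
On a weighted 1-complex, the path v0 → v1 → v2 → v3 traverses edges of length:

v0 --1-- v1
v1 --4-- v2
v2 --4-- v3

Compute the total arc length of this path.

Arc length = 1 + 4 + 4 = 9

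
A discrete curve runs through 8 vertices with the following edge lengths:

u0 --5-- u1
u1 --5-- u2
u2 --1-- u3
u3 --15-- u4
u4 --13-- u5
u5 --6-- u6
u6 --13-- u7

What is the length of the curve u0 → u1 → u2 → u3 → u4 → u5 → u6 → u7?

Arc length = 5 + 5 + 1 + 15 + 13 + 6 + 13 = 58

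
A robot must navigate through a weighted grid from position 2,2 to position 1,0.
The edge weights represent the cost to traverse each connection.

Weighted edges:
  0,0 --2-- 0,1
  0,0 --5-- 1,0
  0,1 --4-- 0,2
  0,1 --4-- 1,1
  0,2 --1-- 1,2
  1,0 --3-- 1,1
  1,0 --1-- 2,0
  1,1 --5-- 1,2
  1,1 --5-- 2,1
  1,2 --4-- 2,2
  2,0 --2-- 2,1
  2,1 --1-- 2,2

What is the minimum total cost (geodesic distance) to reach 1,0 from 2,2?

Shortest path: 2,2 → 2,1 → 2,0 → 1,0, total weight = 4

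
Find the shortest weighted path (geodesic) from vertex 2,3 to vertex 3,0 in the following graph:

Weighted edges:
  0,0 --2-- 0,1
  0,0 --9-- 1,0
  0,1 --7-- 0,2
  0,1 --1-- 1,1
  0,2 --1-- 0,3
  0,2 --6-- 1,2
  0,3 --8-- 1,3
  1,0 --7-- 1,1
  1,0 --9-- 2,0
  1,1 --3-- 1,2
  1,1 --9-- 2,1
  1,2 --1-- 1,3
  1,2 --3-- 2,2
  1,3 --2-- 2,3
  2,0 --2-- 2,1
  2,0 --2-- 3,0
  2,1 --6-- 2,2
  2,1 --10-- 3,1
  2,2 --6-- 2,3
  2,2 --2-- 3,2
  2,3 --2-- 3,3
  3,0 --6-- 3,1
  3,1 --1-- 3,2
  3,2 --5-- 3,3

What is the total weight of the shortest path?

Shortest path: 2,3 → 3,3 → 3,2 → 3,1 → 3,0, total weight = 14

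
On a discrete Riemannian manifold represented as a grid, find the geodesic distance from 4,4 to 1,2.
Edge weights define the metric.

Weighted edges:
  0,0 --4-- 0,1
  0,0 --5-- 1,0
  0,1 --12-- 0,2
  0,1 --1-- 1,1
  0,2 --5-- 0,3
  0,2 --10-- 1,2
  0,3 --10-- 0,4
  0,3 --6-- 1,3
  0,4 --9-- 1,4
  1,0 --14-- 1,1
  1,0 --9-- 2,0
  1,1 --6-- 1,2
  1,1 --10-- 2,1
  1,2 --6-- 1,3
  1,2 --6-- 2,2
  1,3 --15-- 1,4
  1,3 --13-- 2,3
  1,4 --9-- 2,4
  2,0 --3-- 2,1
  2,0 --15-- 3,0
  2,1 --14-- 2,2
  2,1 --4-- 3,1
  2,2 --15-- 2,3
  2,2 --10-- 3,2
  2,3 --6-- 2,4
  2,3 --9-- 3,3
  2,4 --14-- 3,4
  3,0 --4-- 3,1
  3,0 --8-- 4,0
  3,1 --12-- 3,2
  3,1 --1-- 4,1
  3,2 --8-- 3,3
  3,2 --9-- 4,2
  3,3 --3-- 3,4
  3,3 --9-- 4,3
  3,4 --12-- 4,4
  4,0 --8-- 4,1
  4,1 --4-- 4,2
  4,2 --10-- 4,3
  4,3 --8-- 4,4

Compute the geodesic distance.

Shortest path: 4,4 → 3,4 → 3,3 → 3,2 → 2,2 → 1,2, total weight = 39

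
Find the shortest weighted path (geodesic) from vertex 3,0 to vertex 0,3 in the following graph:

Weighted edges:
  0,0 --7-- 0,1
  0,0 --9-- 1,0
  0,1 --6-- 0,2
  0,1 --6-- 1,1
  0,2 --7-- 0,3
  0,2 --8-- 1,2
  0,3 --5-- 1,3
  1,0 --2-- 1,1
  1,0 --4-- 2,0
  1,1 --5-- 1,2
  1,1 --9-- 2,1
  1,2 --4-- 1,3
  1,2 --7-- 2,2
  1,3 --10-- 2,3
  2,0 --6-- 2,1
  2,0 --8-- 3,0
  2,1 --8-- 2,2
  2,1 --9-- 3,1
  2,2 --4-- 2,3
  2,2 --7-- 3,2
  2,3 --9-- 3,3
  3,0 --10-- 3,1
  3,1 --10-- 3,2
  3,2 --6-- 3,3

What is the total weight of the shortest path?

Shortest path: 3,0 → 2,0 → 1,0 → 1,1 → 1,2 → 1,3 → 0,3, total weight = 28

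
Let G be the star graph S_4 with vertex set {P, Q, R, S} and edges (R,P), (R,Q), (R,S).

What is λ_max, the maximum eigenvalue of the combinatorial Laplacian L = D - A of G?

The star S_4 is the complete bipartite graph K_{1,3} (one hub of degree 3, 3 leaves of degree 1). The Laplacian spectrum of K_{p,q} is 0, p (multiplicity q−1), q (multiplicity p−1), p+q. With p = 1, q = 3: 0 once, 1 with multiplicity 2, and 4 once. (Check: trace L = sum of degrees = 6 = 2·1 + 4.)
Laplacian eigenvalues: [0.0, 1.0, 1.0, 4.0]. Largest eigenvalue (spectral radius) = 4.0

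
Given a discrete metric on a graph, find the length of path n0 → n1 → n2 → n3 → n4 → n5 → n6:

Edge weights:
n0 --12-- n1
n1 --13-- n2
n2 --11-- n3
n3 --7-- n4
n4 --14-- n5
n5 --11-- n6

Arc length = 12 + 13 + 11 + 7 + 14 + 11 = 68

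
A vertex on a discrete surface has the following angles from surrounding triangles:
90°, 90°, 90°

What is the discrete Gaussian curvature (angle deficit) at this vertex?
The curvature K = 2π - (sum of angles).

Sum of angles = 270°. K = 360° - 270° = 90°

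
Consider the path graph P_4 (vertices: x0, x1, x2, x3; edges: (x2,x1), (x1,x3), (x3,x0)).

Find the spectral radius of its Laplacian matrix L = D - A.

The path graph P_n has Laplacian eigenvalues λ_k = 2 − 2cos(kπ/n), k = 0, 1, …, n−1. Here n = 4:
k=0: 2 − 2cos(0) = 0.0; k=1: 2 − 2cos(π/4) = 0.5858; k=2: 2 − 2cos(π/2) = 2.0; k=3: 2 − 2cos(3π/4) = 3.4142.
Laplacian eigenvalues: [0.0, 0.5858, 2.0, 3.4142]. Largest eigenvalue (spectral radius) = 3.4142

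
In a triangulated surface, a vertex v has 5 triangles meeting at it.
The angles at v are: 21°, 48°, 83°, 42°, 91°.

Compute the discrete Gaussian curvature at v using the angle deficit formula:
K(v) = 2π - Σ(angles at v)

Sum of angles = 285°. K = 360° - 285° = 75° = 5π/12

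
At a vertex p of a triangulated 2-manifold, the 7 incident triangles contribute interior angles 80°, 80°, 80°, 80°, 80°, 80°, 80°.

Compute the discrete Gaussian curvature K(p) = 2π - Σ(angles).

Sum of angles = 560°. K = 360° - 560° = -200°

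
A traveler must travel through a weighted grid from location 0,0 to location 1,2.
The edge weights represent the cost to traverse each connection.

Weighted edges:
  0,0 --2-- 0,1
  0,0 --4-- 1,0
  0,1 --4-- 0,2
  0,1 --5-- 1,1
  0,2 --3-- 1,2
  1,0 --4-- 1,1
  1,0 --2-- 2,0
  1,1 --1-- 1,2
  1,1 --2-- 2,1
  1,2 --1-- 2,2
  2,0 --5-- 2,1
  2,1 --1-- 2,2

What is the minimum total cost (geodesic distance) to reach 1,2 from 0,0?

Shortest path: 0,0 → 0,1 → 1,1 → 1,2, total weight = 8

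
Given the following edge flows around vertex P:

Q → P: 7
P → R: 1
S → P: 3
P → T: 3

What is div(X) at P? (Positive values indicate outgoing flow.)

Divergence = sum of outgoing flows = (-7) + 1 + (-3) + 3 = -6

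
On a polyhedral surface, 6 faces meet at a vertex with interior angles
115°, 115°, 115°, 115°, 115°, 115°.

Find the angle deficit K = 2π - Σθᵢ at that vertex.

Sum of angles = 690°. K = 360° - 690° = -330°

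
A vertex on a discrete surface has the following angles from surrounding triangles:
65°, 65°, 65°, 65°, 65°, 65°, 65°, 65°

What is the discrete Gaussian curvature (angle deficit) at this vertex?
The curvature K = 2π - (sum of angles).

Sum of angles = 520°. K = 360° - 520° = -160° = -8π/9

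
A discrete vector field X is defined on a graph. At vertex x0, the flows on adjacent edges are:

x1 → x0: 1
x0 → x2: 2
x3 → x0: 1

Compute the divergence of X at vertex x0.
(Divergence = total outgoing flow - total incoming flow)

Divergence = sum of outgoing flows = (-1) + 2 + (-1) = 0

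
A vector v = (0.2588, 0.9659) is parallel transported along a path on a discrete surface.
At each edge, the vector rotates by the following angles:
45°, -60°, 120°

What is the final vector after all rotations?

Total rotation: 45° + (-60°) + 120° = 105°. Final vector: (-1, 0)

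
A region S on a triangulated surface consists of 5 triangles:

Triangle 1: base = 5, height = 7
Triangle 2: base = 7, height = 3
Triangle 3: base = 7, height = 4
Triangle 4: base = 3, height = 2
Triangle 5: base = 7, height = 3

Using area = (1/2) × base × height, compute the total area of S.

(1/2)×5×7 + (1/2)×7×3 + (1/2)×7×4 + (1/2)×3×2 + (1/2)×7×3 = 55.5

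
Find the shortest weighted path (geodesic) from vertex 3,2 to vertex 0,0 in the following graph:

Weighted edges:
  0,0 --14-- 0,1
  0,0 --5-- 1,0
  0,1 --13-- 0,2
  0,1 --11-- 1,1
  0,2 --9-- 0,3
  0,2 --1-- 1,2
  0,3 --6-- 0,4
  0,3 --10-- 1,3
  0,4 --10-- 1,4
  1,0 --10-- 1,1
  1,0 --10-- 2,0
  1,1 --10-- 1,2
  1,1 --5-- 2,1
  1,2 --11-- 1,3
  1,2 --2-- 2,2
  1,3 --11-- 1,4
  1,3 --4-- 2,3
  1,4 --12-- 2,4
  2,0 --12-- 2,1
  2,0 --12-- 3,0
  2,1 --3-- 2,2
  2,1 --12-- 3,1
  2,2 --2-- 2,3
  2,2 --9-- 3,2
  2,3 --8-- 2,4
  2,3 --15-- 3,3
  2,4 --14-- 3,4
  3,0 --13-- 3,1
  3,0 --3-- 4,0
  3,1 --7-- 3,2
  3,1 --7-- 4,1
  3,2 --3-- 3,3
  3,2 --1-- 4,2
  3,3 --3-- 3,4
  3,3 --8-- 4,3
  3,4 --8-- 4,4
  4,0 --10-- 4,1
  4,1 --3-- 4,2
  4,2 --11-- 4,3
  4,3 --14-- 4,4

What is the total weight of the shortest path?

Shortest path: 3,2 → 2,2 → 2,1 → 1,1 → 1,0 → 0,0, total weight = 32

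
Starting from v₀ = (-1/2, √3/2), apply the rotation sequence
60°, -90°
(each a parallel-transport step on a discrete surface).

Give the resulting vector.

Total rotation: 60° + (-90°) = -30°. Final vector: (0, 1)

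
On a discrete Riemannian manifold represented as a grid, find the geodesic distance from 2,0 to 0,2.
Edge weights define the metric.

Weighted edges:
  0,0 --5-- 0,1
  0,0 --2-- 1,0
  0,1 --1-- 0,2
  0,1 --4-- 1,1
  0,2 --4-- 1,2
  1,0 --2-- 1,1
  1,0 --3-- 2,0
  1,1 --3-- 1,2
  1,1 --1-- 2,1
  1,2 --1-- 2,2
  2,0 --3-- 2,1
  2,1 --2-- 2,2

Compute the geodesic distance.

Shortest path: 2,0 → 2,1 → 1,1 → 0,1 → 0,2, total weight = 9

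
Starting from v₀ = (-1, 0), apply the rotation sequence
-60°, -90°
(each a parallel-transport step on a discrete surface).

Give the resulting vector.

Total rotation: (-60°) + (-90°) = -150°. Final vector: (0.8660, 0.5000)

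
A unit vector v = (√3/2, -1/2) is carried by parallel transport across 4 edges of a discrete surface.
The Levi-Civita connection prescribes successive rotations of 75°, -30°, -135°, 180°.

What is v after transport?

Total rotation: 75° + (-30°) + (-135°) + 180° = 90°. Final vector: (0.5000, 0.8660)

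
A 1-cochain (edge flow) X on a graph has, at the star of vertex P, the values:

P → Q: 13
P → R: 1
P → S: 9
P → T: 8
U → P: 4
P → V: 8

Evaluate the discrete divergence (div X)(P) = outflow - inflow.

Divergence = sum of outgoing flows = 13 + 1 + 9 + 8 + (-4) + 8 = 35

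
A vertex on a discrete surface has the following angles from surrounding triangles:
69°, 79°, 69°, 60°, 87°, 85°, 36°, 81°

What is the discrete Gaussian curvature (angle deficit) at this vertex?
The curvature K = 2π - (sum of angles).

Sum of angles = 566°. K = 360° - 566° = -206° = -103π/90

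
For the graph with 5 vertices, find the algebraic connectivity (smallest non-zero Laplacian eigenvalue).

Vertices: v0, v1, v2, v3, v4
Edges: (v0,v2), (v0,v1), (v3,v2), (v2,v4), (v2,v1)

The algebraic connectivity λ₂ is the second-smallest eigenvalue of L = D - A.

Degrees: deg(v0) = 2, deg(v1) = 2, deg(v2) = 4, deg(v3) = 1, deg(v4) = 1.
L = D − A with rows/columns ordered (v0, v1, v2, v3, v4):
  [ 2, -1, -1,  0,  0]
  [-1,  2, -1,  0,  0]
  [-1, -1,  4, -1, -1]
  [ 0,  0, -1,  1,  0]
  [ 0,  0, -1,  0,  1]
Characteristic polynomial: det(λI − L) = λ(λ − 1)²(λ − 3)(λ − 5).
Roots: λ = 0; (λ − 1) = 0 ⇒ λ = 1 (multiplicity 2); (λ − 3) = 0 ⇒ λ = 3; (λ − 5) = 0 ⇒ λ = 5.
(Check: the roots sum (with multiplicity) to 10, matching trace L = Σdeg = 2·5 = 10.)
Laplacian eigenvalues: [0.0, 1.0, 1.0, 3.0, 5.0]. Algebraic connectivity (smallest non-zero eigenvalue) = 1.0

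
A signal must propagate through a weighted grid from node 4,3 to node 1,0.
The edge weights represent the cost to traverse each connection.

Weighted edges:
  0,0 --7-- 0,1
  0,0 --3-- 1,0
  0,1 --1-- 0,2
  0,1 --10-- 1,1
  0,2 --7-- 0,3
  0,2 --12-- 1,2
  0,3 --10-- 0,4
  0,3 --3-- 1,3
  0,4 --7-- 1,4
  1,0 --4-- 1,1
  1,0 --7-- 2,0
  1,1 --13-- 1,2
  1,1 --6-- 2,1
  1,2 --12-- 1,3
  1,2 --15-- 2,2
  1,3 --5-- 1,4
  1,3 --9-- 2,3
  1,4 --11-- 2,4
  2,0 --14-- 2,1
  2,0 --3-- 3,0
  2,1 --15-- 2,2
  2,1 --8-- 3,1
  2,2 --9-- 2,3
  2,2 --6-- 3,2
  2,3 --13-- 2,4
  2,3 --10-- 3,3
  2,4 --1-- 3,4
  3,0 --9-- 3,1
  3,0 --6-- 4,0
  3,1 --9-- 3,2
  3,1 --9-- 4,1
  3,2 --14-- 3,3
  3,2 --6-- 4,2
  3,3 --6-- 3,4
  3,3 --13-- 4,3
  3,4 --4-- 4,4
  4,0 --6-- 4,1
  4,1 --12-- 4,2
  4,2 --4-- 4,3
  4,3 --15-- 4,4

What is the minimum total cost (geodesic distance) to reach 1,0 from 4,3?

Shortest path: 4,3 → 4,2 → 3,2 → 3,1 → 2,1 → 1,1 → 1,0, total weight = 37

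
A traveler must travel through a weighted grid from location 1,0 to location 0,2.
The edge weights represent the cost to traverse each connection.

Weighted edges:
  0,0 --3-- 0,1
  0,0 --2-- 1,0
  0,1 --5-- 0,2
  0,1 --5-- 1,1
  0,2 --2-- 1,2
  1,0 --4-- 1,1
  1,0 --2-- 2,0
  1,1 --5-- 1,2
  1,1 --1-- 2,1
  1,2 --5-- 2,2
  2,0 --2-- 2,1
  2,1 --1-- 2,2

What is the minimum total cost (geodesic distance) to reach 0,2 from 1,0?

Shortest path: 1,0 → 0,0 → 0,1 → 0,2, total weight = 10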